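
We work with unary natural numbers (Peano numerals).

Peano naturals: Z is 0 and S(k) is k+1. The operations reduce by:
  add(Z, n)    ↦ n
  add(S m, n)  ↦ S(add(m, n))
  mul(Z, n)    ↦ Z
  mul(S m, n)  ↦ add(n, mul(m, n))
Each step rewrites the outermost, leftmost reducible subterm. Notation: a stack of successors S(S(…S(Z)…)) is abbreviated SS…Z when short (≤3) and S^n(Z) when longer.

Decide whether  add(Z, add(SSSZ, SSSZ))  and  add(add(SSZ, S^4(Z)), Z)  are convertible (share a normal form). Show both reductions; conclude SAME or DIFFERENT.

Answer: SAME — A ⇓ S^6(Z), B ⇓ S^6(Z)

Working:
Term A:
  start: add(Z, add(SSSZ, SSSZ))
  [1] add(SSSZ, SSSZ)
  [2] S(add(SSZ, SSSZ))
  [3] S(S(add(SZ, SSSZ)))
  [4] S(S(S(add(Z, SSSZ))))
  [5] S^6(Z)

Term B:
  start: add(add(SSZ, S^4(Z)), Z)
  [1] add(S(add(SZ, S^4(Z))), Z)
  [2] S(add(add(SZ, S^4(Z)), Z))
  [3] S(add(S(add(Z, S^4(Z))), Z))
  [4] S(S(add(add(Z, S^4(Z)), Z)))
  [5] S(S(add(S^4(Z), Z)))
  [6] S(S(S(add(SSSZ, Z))))
  [7] S(S(S(S(add(SSZ, Z)))))
  [8] S(S(S(S(S(add(SZ, Z))))))
  [9] S(S(S(S(S(S(add(Z, Z)))))))
  [10] S^6(Z)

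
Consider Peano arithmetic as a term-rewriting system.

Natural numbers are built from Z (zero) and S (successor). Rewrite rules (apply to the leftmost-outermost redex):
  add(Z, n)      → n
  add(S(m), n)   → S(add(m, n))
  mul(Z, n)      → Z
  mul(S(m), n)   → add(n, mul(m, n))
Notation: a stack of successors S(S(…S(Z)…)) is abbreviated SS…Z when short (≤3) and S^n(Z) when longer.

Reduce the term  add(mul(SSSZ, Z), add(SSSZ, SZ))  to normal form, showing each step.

Answer: normal form = S^4(Z)  (in 12 steps)

Derivation:
  start: add(mul(SSSZ, Z), add(SSSZ, SZ))
  [1] add(add(Z, mul(SSZ, Z)), add(SSSZ, SZ))
  [2] add(mul(SSZ, Z), add(SSSZ, SZ))
  [3] add(add(Z, mul(SZ, Z)), add(SSSZ, SZ))
  [4] add(mul(SZ, Z), add(SSSZ, SZ))
  [5] add(add(Z, mul(Z, Z)), add(SSSZ, SZ))
  [6] add(mul(Z, Z), add(SSSZ, SZ))
  [7] add(Z, add(SSSZ, SZ))
  [8] add(SSSZ, SZ)
  [9] S(add(SSZ, SZ))
  [10] S(S(add(SZ, SZ)))
  [11] S(S(S(add(Z, SZ))))
  [12] S^4(Z)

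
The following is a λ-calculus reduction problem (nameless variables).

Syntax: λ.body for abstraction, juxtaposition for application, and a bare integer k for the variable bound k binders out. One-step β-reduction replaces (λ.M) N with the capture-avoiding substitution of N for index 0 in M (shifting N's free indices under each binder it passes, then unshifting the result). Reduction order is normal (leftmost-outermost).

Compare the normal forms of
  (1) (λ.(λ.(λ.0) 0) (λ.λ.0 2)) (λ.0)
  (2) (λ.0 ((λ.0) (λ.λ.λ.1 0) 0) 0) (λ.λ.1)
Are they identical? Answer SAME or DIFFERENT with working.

Answer: DIFFERENT — A ⇓ λ.λ.0 (λ.0), B ⇓ λ.λ.1 0

Working:
Term A:
  start: (λ.(λ.(λ.0) 0) (λ.λ.0 2)) (λ.0)
  step 1: (λ.(λ.0) 0) (λ.λ.0 (λ.0))
  step 2: (λ.0) (λ.λ.0 (λ.0))
  step 3: λ.λ.0 (λ.0)

Term B:
  start: (λ.0 ((λ.0) (λ.λ.λ.1 0) 0) 0) (λ.λ.1)
  step 1: (λ.λ.1) ((λ.0) (λ.λ.λ.1 0) (λ.λ.1)) (λ.λ.1)
  step 2: (λ.(λ.0) (λ.λ.λ.1 0) (λ.λ.1)) (λ.λ.1)
  step 3: (λ.0) (λ.λ.λ.1 0) (λ.λ.1)
  step 4: (λ.λ.λ.1 0) (λ.λ.1)
  step 5: λ.λ.1 0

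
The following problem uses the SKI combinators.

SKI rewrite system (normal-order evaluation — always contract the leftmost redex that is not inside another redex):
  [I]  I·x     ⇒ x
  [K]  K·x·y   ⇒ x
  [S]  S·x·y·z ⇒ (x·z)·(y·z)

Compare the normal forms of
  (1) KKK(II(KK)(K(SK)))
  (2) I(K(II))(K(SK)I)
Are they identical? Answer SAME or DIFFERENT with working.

Term A:
  start: KKK(II(KK)(K(SK)))
  step 1: K(II(KK)(K(SK)))
  step 2: K(I(KK)(K(SK)))
  step 3: K(KK(K(SK)))
  step 4: KK

Term B:
  start: I(K(II))(K(SK)I)
  step 1: K(II)(K(SK)I)
  step 2: II
  step 3: I

Answer: DIFFERENT — A ⇓ KK, B ⇓ I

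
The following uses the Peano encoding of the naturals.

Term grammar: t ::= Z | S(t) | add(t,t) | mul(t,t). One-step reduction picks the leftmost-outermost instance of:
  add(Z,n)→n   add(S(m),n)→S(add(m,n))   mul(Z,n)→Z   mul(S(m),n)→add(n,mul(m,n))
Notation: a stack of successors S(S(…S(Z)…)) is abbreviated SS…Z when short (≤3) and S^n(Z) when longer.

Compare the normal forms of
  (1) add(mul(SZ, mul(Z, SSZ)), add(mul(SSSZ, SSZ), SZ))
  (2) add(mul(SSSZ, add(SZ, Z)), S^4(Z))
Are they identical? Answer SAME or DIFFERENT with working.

Term A:
  start: add(mul(SZ, mul(Z, SSZ)), add(mul(SSSZ, SSZ), SZ))
  [1] add(add(mul(Z, SSZ), mul(Z, mul(Z, SSZ))), add(mul(SSSZ, SSZ), SZ))
  [2] add(add(Z, mul(Z, mul(Z, SSZ))), add(mul(SSSZ, SSZ), SZ))
  [3] add(mul(Z, mul(Z, SSZ)), add(mul(SSSZ, SSZ), SZ))
  [4] add(Z, add(mul(SSSZ, SSZ), SZ))
  [5] add(mul(SSSZ, SSZ), SZ)
  [6] add(add(SSZ, mul(SSZ, SSZ)), SZ)
  [7] add(S(add(SZ, mul(SSZ, SSZ))), SZ)
  [8] S(add(add(SZ, mul(SSZ, SSZ)), SZ))
  [9] S(add(S(add(Z, mul(SSZ, SSZ))), SZ))
  [10] S(S(add(add(Z, mul(SSZ, SSZ)), SZ)))
  [11] S(S(add(mul(SSZ, SSZ), SZ)))
  [12] S(S(add(add(SSZ, mul(SZ, SSZ)), SZ)))
  [13] S(S(add(S(add(SZ, mul(SZ, SSZ))), SZ)))
  [14] S(S(S(add(add(SZ, mul(SZ, SSZ)), SZ))))
  [15] S(S(S(add(S(add(Z, mul(SZ, SSZ))), SZ))))
  [16] S(S(S(S(add(add(Z, mul(SZ, SSZ)), SZ)))))
  [17] S(S(S(S(add(mul(SZ, SSZ), SZ)))))
  [18] S(S(S(S(add(add(SSZ, mul(Z, SSZ)), SZ)))))
  [19] S(S(S(S(add(S(add(SZ, mul(Z, SSZ))), SZ)))))
  [20] S(S(S(S(S(add(add(SZ, mul(Z, SSZ)), SZ))))))
  [21] S(S(S(S(S(add(S(add(Z, mul(Z, SSZ))), SZ))))))
  [22] S(S(S(S(S(S(add(add(Z, mul(Z, SSZ)), SZ)))))))
  [23] S(S(S(S(S(S(add(mul(Z, SSZ), SZ)))))))
  [24] S(S(S(S(S(S(add(Z, SZ)))))))
  [25] S^7(Z)

Term B:
  start: add(mul(SSSZ, add(SZ, Z)), S^4(Z))
  [1] add(add(add(SZ, Z), mul(SSZ, add(SZ, Z))), S^4(Z))
  [2] add(add(S(add(Z, Z)), mul(SSZ, add(SZ, Z))), S^4(Z))
  [3] add(S(add(add(Z, Z), mul(SSZ, add(SZ, Z)))), S^4(Z))
  [4] S(add(add(add(Z, Z), mul(SSZ, add(SZ, Z))), S^4(Z)))
  [5] S(add(add(Z, mul(SSZ, add(SZ, Z))), S^4(Z)))
  [6] S(add(mul(SSZ, add(SZ, Z)), S^4(Z)))
  [7] S(add(add(add(SZ, Z), mul(SZ, add(SZ, Z))), S^4(Z)))
  [8] S(add(add(S(add(Z, Z)), mul(SZ, add(SZ, Z))), S^4(Z)))
  [9] S(add(S(add(add(Z, Z), mul(SZ, add(SZ, Z)))), S^4(Z)))
  [10] S(S(add(add(add(Z, Z), mul(SZ, add(SZ, Z))), S^4(Z))))
  [11] S(S(add(add(Z, mul(SZ, add(SZ, Z))), S^4(Z))))
  [12] S(S(add(mul(SZ, add(SZ, Z)), S^4(Z))))
  [13] S(S(add(add(add(SZ, Z), mul(Z, add(SZ, Z))), S^4(Z))))
  [14] S(S(add(add(S(add(Z, Z)), mul(Z, add(SZ, Z))), S^4(Z))))
  [15] S(S(add(S(add(add(Z, Z), mul(Z, add(SZ, Z)))), S^4(Z))))
  [16] S(S(S(add(add(add(Z, Z), mul(Z, add(SZ, Z))), S^4(Z)))))
  [17] S(S(S(add(add(Z, mul(Z, add(SZ, Z))), S^4(Z)))))
  [18] S(S(S(add(mul(Z, add(SZ, Z)), S^4(Z)))))
  [19] S(S(S(add(Z, S^4(Z)))))
  [20] S^7(Z)

Answer: SAME — A ⇓ S^7(Z), B ⇓ S^7(Z)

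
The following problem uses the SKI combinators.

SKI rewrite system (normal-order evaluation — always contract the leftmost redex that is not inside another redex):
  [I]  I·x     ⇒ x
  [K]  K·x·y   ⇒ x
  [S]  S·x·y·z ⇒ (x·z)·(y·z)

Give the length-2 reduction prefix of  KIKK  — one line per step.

Answer: after 2 steps: K

Reduction:
  start: KIKK
  →1  IK
  →2  K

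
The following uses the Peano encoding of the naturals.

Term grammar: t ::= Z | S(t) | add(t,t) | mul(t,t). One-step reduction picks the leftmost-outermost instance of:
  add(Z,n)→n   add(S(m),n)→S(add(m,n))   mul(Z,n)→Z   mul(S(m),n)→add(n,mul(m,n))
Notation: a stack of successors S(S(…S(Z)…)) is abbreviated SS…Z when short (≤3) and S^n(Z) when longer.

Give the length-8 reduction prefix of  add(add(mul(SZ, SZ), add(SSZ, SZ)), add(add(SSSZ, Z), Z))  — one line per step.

Answer: after 8 steps: S(add(S(add(SZ, SZ)), add(add(SSSZ, Z), Z)))

Derivation:
  start: add(add(mul(SZ, SZ), add(SSZ, SZ)), add(add(SSSZ, Z), Z))
  →1  add(add(add(SZ, mul(Z, SZ)), add(SSZ, SZ)), add(add(SSSZ, Z), Z))
  →2  add(add(S(add(Z, mul(Z, SZ))), add(SSZ, SZ)), add(add(SSSZ, Z), Z))
  →3  add(S(add(add(Z, mul(Z, SZ)), add(SSZ, SZ))), add(add(SSSZ, Z), Z))
  →4  S(add(add(add(Z, mul(Z, SZ)), add(SSZ, SZ)), add(add(SSSZ, Z), Z)))
  →5  S(add(add(mul(Z, SZ), add(SSZ, SZ)), add(add(SSSZ, Z), Z)))
  →6  S(add(add(Z, add(SSZ, SZ)), add(add(SSSZ, Z), Z)))
  →7  S(add(add(SSZ, SZ), add(add(SSSZ, Z), Z)))
  →8  S(add(S(add(SZ, SZ)), add(add(SSSZ, Z), Z)))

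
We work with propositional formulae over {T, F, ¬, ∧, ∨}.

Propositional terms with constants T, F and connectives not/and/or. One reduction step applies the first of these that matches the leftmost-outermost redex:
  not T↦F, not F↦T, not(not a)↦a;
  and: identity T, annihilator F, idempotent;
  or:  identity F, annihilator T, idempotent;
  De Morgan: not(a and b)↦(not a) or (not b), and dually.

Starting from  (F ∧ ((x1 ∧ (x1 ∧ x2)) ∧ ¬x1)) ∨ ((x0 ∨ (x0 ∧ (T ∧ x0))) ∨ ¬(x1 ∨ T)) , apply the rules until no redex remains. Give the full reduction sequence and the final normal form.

  start: (F ∧ ((x1 ∧ (x1 ∧ x2)) ∧ ¬x1)) ∨ ((x0 ∨ (x0 ∧ (T ∧ x0))) ∨ ¬(x1 ∨ T))
  →1  F ∨ ((x0 ∨ (x0 ∧ (T ∧ x0))) ∨ ¬(x1 ∨ T))
  →2  (x0 ∨ (x0 ∧ (T ∧ x0))) ∨ ¬(x1 ∨ T)
  →3  (x0 ∨ (x0 ∧ x0)) ∨ ¬(x1 ∨ T)
  →4  (x0 ∨ x0) ∨ ¬(x1 ∨ T)
  →5  x0 ∨ ¬(x1 ∨ T)
  →6  x0 ∨ (¬x1 ∧ ¬T)
  →7  x0 ∨ (¬x1 ∧ F)
  →8  x0 ∨ F
  →9  x0

Answer: normal form = x0  (in 9 steps)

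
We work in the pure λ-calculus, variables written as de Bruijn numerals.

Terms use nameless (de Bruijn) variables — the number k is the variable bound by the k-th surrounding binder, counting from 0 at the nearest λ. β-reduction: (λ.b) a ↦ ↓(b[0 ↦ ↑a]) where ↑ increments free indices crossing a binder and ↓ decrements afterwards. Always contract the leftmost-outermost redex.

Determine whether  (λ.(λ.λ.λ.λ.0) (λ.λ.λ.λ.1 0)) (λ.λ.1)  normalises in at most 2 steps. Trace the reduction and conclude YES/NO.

  start: (λ.(λ.λ.λ.λ.0) (λ.λ.λ.λ.1 0)) (λ.λ.1)
  [1] (λ.λ.λ.λ.0) (λ.λ.λ.λ.1 0)
  [2] λ.λ.λ.0

Answer: YES — reaches normal form λ.λ.λ.0 in 2 ≤ 2 steps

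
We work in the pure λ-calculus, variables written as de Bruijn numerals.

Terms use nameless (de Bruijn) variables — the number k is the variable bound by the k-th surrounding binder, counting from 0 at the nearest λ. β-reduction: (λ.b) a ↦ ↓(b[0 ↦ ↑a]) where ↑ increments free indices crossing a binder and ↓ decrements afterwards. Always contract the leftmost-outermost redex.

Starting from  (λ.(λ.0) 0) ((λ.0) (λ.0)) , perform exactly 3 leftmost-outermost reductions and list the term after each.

  start: (λ.(λ.0) 0) ((λ.0) (λ.0))
  step 1: (λ.0) ((λ.0) (λ.0))
  step 2: (λ.0) (λ.0)
  step 3: λ.0

Answer: after 3 steps: λ.0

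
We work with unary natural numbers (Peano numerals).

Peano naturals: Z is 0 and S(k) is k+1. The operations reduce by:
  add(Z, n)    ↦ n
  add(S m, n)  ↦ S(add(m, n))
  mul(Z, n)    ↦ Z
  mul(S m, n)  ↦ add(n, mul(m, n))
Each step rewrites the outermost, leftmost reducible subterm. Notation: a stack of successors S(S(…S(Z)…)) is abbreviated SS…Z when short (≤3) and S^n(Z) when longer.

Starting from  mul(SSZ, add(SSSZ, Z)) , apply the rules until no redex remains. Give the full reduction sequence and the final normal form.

  start: mul(SSZ, add(SSSZ, Z))
  →1  add(add(SSSZ, Z), mul(SZ, add(SSSZ, Z)))
  →2  add(S(add(SSZ, Z)), mul(SZ, add(SSSZ, Z)))
  →3  S(add(add(SSZ, Z), mul(SZ, add(SSSZ, Z))))
  →4  S(add(S(add(SZ, Z)), mul(SZ, add(SSSZ, Z))))
  →5  S(S(add(add(SZ, Z), mul(SZ, add(SSSZ, Z)))))
  →6  S(S(add(S(add(Z, Z)), mul(SZ, add(SSSZ, Z)))))
  →7  S(S(S(add(add(Z, Z), mul(SZ, add(SSSZ, Z))))))
  →8  S(S(S(add(Z, mul(SZ, add(SSSZ, Z))))))
  →9  S(S(S(mul(SZ, add(SSSZ, Z)))))
  →10  S(S(S(add(add(SSSZ, Z), mul(Z, add(SSSZ, Z))))))
  →11  S(S(S(add(S(add(SSZ, Z)), mul(Z, add(SSSZ, Z))))))
  →12  S(S(S(S(add(add(SSZ, Z), mul(Z, add(SSSZ, Z)))))))
  →13  S(S(S(S(add(S(add(SZ, Z)), mul(Z, add(SSSZ, Z)))))))
  →14  S(S(S(S(S(add(add(SZ, Z), mul(Z, add(SSSZ, Z))))))))
  →15  S(S(S(S(S(add(S(add(Z, Z)), mul(Z, add(SSSZ, Z))))))))
  →16  S(S(S(S(S(S(add(add(Z, Z), mul(Z, add(SSSZ, Z)))))))))
  →17  S(S(S(S(S(S(add(Z, mul(Z, add(SSSZ, Z)))))))))
  →18  S(S(S(S(S(S(mul(Z, add(SSSZ, Z))))))))
  →19  S^6(Z)

Answer: normal form = S^6(Z)  (in 19 steps)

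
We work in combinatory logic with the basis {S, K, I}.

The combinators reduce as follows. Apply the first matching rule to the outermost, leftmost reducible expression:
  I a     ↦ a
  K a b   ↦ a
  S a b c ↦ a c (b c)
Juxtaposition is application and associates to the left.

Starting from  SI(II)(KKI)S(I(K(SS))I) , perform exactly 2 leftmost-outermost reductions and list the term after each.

  start: SI(II)(KKI)S(I(K(SS))I)
  [1] I(KKI)(II(KKI))S(I(K(SS))I)
  [2] KKI(II(KKI))S(I(K(SS))I)

Answer: after 2 steps: KKI(II(KKI))S(I(K(SS))I)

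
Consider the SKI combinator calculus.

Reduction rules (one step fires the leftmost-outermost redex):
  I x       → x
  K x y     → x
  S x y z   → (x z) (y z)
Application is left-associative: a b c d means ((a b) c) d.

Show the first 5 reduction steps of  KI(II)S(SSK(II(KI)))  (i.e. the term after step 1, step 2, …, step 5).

  start: KI(II)S(SSK(II(KI)))
  step 1: IS(SSK(II(KI)))
  step 2: S(SSK(II(KI)))
  step 3: S(S(II(KI))(K(II(KI))))
  step 4: S(S(I(KI))(K(II(KI))))
  step 5: S(S(KI)(K(II(KI))))

Answer: after 5 steps: S(S(KI)(K(II(KI))))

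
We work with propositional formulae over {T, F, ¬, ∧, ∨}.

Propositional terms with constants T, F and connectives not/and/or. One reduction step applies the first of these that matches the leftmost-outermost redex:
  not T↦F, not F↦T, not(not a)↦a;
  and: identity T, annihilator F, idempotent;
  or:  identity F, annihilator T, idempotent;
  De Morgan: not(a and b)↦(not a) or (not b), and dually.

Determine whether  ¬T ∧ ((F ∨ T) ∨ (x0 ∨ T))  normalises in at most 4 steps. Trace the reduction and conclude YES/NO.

  start: ¬T ∧ ((F ∨ T) ∨ (x0 ∨ T))
  step 1: F ∧ ((F ∨ T) ∨ (x0 ∨ T))
  step 2: F

Answer: YES — reaches normal form F in 2 ≤ 4 steps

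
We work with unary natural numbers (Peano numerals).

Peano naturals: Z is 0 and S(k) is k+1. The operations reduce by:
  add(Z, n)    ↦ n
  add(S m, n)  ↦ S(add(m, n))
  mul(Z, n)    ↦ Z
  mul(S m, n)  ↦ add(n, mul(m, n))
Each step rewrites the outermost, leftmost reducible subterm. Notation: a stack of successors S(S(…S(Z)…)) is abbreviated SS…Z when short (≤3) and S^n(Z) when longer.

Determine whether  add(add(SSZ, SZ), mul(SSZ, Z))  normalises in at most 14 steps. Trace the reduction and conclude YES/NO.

Answer: YES — reaches normal form SSSZ in 12 ≤ 14 steps

Working:
  start: add(add(SSZ, SZ), mul(SSZ, Z))
  [1] add(S(add(SZ, SZ)), mul(SSZ, Z))
  [2] S(add(add(SZ, SZ), mul(SSZ, Z)))
  [3] S(add(S(add(Z, SZ)), mul(SSZ, Z)))
  [4] S(S(add(add(Z, SZ), mul(SSZ, Z))))
  [5] S(S(add(SZ, mul(SSZ, Z))))
  [6] S(S(S(add(Z, mul(SSZ, Z)))))
  [7] S(S(S(mul(SSZ, Z))))
  [8] S(S(S(add(Z, mul(SZ, Z)))))
  [9] S(S(S(mul(SZ, Z))))
  [10] S(S(S(add(Z, mul(Z, Z)))))
  [11] S(S(S(mul(Z, Z))))
  [12] SSSZ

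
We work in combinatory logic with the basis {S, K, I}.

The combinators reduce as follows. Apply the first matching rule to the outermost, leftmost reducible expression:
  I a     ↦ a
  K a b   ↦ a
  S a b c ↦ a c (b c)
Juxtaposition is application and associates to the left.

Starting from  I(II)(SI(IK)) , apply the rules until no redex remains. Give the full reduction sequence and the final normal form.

Answer: normal form = SIK  (in 4 steps)

Reduction:
  start: I(II)(SI(IK))
  →1  II(SI(IK))
  →2  I(SI(IK))
  →3  SI(IK)
  →4  SIK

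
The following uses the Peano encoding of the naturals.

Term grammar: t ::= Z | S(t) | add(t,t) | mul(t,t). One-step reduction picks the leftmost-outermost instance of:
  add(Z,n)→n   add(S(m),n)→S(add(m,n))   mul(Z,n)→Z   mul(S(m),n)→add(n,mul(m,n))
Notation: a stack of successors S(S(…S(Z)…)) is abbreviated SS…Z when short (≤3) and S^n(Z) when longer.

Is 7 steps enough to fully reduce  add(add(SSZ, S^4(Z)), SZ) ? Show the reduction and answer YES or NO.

  start: add(add(SSZ, S^4(Z)), SZ)
  →1  add(S(add(SZ, S^4(Z))), SZ)
  →2  S(add(add(SZ, S^4(Z)), SZ))
  →3  S(add(S(add(Z, S^4(Z))), SZ))
  →4  S(S(add(add(Z, S^4(Z)), SZ)))
  →5  S(S(add(S^4(Z), SZ)))
  →6  S(S(S(add(SSSZ, SZ))))
  →7  S(S(S(S(add(SSZ, SZ)))))

Answer: NO — after 7 steps the term is S(S(S(S(add(SSZ, SZ))))), not yet normal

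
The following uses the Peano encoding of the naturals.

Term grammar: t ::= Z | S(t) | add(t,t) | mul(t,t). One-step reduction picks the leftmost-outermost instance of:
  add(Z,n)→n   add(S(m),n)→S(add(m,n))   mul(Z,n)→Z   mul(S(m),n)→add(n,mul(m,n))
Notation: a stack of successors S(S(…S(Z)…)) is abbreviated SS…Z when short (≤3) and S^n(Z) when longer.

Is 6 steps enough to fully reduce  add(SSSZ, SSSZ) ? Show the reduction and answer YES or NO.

Answer: YES — reaches normal form S^6(Z) in 4 ≤ 6 steps

Derivation:
  start: add(SSSZ, SSSZ)
  →1  S(add(SSZ, SSSZ))
  →2  S(S(add(SZ, SSSZ)))
  →3  S(S(S(add(Z, SSSZ))))
  →4  S^6(Z)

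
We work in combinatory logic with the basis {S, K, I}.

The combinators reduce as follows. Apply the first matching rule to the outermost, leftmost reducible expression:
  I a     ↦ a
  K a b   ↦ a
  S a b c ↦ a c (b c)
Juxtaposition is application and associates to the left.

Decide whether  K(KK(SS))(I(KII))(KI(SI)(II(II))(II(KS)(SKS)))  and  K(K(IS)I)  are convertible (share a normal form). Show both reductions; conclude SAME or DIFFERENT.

Answer: SAME — A ⇓ KS, B ⇓ KS

Reduction:
Term A:
  start: K(KK(SS))(I(KII))(KI(SI)(II(II))(II(KS)(SKS)))
  [1] KK(SS)(KI(SI)(II(II))(II(KS)(SKS)))
  [2] K(KI(SI)(II(II))(II(KS)(SKS)))
  [3] K(I(II(II))(II(KS)(SKS)))
  [4] K(II(II)(II(KS)(SKS)))
  [5] K(I(II)(II(KS)(SKS)))
  [6] K(II(II(KS)(SKS)))
  [7] K(I(II(KS)(SKS)))
  [8] K(II(KS)(SKS))
  [9] K(I(KS)(SKS))
  [10] K(KS(SKS))
  [11] KS

Term B:
  start: K(K(IS)I)
  [1] K(IS)
  [2] KS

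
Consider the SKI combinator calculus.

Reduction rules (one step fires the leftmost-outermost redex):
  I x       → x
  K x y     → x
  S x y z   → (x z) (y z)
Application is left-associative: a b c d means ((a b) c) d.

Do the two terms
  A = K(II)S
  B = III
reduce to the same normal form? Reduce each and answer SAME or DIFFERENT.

Answer: SAME — A ⇓ I, B ⇓ I

Reduction:
Term A:
  start: K(II)S
  step 1: II
  step 2: I

Term B:
  start: III
  step 1: II
  step 2: I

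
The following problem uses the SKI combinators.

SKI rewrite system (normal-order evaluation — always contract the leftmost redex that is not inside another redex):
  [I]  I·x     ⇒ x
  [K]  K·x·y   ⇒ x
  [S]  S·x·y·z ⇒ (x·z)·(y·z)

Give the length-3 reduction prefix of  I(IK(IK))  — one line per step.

Answer: after 3 steps: KK

Reduction:
  start: I(IK(IK))
  [1] IK(IK)
  [2] K(IK)
  [3] KK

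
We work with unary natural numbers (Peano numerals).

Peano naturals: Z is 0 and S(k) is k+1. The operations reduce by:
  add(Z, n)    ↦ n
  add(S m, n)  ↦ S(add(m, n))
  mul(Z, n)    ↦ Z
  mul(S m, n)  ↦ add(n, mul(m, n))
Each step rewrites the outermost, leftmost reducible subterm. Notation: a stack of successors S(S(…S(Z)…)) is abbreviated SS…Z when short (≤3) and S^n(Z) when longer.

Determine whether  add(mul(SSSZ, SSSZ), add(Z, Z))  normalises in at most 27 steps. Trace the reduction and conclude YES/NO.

Answer: YES — reaches normal form S^9(Z) in 27 ≤ 27 steps

Derivation:
  start: add(mul(SSSZ, SSSZ), add(Z, Z))
  step 1: add(add(SSSZ, mul(SSZ, SSSZ)), add(Z, Z))
  step 2: add(S(add(SSZ, mul(SSZ, SSSZ))), add(Z, Z))
  step 3: S(add(add(SSZ, mul(SSZ, SSSZ)), add(Z, Z)))
  step 4: S(add(S(add(SZ, mul(SSZ, SSSZ))), add(Z, Z)))
  step 5: S(S(add(add(SZ, mul(SSZ, SSSZ)), add(Z, Z))))
  step 6: S(S(add(S(add(Z, mul(SSZ, SSSZ))), add(Z, Z))))
  step 7: S(S(S(add(add(Z, mul(SSZ, SSSZ)), add(Z, Z)))))
  step 8: S(S(S(add(mul(SSZ, SSSZ), add(Z, Z)))))
  step 9: S(S(S(add(add(SSSZ, mul(SZ, SSSZ)), add(Z, Z)))))
  step 10: S(S(S(add(S(add(SSZ, mul(SZ, SSSZ))), add(Z, Z)))))
  step 11: S(S(S(S(add(add(SSZ, mul(SZ, SSSZ)), add(Z, Z))))))
  step 12: S(S(S(S(add(S(add(SZ, mul(SZ, SSSZ))), add(Z, Z))))))
  step 13: S(S(S(S(S(add(add(SZ, mul(SZ, SSSZ)), add(Z, Z)))))))
  step 14: S(S(S(S(S(add(S(add(Z, mul(SZ, SSSZ))), add(Z, Z)))))))
  step 15: S(S(S(S(S(S(add(add(Z, mul(SZ, SSSZ)), add(Z, Z))))))))
  step 16: S(S(S(S(S(S(add(mul(SZ, SSSZ), add(Z, Z))))))))
  step 17: S(S(S(S(S(S(add(add(SSSZ, mul(Z, SSSZ)), add(Z, Z))))))))
  step 18: S(S(S(S(S(S(add(S(add(SSZ, mul(Z, SSSZ))), add(Z, Z))))))))
  step 19: S(S(S(S(S(S(S(add(add(SSZ, mul(Z, SSSZ)), add(Z, Z)))))))))
  step 20: S(S(S(S(S(S(S(add(S(add(SZ, mul(Z, SSSZ))), add(Z, Z)))))))))
  step 21: S(S(S(S(S(S(S(S(add(add(SZ, mul(Z, SSSZ)), add(Z, Z))))))))))
  step 22: S(S(S(S(S(S(S(S(add(S(add(Z, mul(Z, SSSZ))), add(Z, Z))))))))))
  step 23: S(S(S(S(S(S(S(S(S(add(add(Z, mul(Z, SSSZ)), add(Z, Z)))))))))))
  step 24: S(S(S(S(S(S(S(S(S(add(mul(Z, SSSZ), add(Z, Z)))))))))))
  step 25: S(S(S(S(S(S(S(S(S(add(Z, add(Z, Z)))))))))))
  step 26: S(S(S(S(S(S(S(S(S(add(Z, Z))))))))))
  step 27: S^9(Z)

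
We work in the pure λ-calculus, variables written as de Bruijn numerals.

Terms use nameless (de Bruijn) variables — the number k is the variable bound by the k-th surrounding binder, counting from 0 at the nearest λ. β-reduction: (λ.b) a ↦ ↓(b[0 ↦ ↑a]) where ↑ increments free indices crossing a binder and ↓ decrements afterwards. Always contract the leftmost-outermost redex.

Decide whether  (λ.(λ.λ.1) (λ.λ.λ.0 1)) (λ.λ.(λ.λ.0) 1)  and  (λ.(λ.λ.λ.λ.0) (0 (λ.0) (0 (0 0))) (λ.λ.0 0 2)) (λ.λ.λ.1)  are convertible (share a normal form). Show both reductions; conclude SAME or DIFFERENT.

Answer: DIFFERENT — A ⇓ λ.λ.λ.λ.0 1, B ⇓ λ.λ.0

Reduction:
Term A:
  start: (λ.(λ.λ.1) (λ.λ.λ.0 1)) (λ.λ.(λ.λ.0) 1)
  →1  (λ.λ.1) (λ.λ.λ.0 1)
  →2  λ.λ.λ.λ.0 1

Term B:
  start: (λ.(λ.λ.λ.λ.0) (0 (λ.0) (0 (0 0))) (λ.λ.0 0 2)) (λ.λ.λ.1)
  →1  (λ.λ.λ.λ.0) ((λ.λ.λ.1) (λ.0) ((λ.λ.λ.1) ((λ.λ.λ.1) (λ.λ.λ.1)))) (λ.λ.0 0 (λ.λ.λ.1))
  →2  (λ.λ.λ.0) (λ.λ.0 0 (λ.λ.λ.1))
  →3  λ.λ.0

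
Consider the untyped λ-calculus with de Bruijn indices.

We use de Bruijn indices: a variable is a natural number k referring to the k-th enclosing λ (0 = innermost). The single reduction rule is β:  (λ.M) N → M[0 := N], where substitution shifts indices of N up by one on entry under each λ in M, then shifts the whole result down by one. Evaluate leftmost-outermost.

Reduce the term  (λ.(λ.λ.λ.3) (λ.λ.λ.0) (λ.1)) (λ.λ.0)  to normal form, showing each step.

  start: (λ.(λ.λ.λ.3) (λ.λ.λ.0) (λ.1)) (λ.λ.0)
  [1] (λ.λ.λ.λ.λ.0) (λ.λ.λ.0) (λ.λ.λ.0)
  [2] (λ.λ.λ.λ.0) (λ.λ.λ.0)
  [3] λ.λ.λ.0

Answer: normal form = λ.λ.λ.0  (in 3 steps)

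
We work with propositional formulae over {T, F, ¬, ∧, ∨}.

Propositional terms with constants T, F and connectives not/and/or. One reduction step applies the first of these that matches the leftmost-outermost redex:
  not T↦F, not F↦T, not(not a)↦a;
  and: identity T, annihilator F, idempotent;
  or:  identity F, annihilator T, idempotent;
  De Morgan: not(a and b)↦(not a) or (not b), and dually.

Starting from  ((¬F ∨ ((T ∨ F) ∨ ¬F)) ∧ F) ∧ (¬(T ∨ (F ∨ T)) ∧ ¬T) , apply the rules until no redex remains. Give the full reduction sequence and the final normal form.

Answer: normal form = F  (in 2 steps)

Reduction:
  start: ((¬F ∨ ((T ∨ F) ∨ ¬F)) ∧ F) ∧ (¬(T ∨ (F ∨ T)) ∧ ¬T)
  →1  F ∧ (¬(T ∨ (F ∨ T)) ∧ ¬T)
  →2  F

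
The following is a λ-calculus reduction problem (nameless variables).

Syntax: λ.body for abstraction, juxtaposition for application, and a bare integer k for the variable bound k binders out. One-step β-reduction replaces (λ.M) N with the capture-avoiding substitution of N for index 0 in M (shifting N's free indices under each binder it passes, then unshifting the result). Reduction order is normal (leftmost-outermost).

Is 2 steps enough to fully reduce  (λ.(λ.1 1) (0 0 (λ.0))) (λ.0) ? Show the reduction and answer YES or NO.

  start: (λ.(λ.1 1) (0 0 (λ.0))) (λ.0)
  [1] (λ.(λ.0) (λ.0)) ((λ.0) (λ.0) (λ.0))
  [2] (λ.0) (λ.0)

Answer: NO — after 2 steps the term is (λ.0) (λ.0), not yet normal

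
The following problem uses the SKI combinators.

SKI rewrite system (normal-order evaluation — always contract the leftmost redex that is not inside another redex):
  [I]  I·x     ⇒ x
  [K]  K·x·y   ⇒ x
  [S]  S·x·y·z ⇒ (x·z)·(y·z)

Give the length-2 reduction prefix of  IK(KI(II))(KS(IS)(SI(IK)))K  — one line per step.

Answer: after 2 steps: KI(II)K

Working:
  start: IK(KI(II))(KS(IS)(SI(IK)))K
  step 1: K(KI(II))(KS(IS)(SI(IK)))K
  step 2: KI(II)K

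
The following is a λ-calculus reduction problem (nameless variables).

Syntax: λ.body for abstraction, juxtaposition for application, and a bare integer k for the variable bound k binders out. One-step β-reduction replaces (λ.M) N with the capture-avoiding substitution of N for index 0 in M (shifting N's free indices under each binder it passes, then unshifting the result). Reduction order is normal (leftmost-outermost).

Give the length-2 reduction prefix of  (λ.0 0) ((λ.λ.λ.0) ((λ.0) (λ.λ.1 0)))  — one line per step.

  start: (λ.0 0) ((λ.λ.λ.0) ((λ.0) (λ.λ.1 0)))
  →1  (λ.λ.λ.0) ((λ.0) (λ.λ.1 0)) ((λ.λ.λ.0) ((λ.0) (λ.λ.1 0)))
  →2  (λ.λ.0) ((λ.λ.λ.0) ((λ.0) (λ.λ.1 0)))

Answer: after 2 steps: (λ.λ.0) ((λ.λ.λ.0) ((λ.0) (λ.λ.1 0)))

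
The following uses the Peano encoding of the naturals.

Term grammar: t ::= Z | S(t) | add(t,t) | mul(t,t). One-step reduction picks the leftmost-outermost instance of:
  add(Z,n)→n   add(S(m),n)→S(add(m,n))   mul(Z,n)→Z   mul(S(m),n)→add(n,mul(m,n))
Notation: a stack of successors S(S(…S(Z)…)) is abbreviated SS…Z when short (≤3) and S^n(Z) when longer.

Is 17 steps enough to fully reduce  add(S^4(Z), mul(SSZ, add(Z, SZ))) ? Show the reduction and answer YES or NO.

Answer: YES — reaches normal form S^6(Z) in 14 ≤ 17 steps

Reduction:
  start: add(S^4(Z), mul(SSZ, add(Z, SZ)))
  →1  S(add(SSSZ, mul(SSZ, add(Z, SZ))))
  →2  S(S(add(SSZ, mul(SSZ, add(Z, SZ)))))
  →3  S(S(S(add(SZ, mul(SSZ, add(Z, SZ))))))
  →4  S(S(S(S(add(Z, mul(SSZ, add(Z, SZ)))))))
  →5  S(S(S(S(mul(SSZ, add(Z, SZ))))))
  →6  S(S(S(S(add(add(Z, SZ), mul(SZ, add(Z, SZ)))))))
  →7  S(S(S(S(add(SZ, mul(SZ, add(Z, SZ)))))))
  →8  S(S(S(S(S(add(Z, mul(SZ, add(Z, SZ))))))))
  →9  S(S(S(S(S(mul(SZ, add(Z, SZ)))))))
  →10  S(S(S(S(S(add(add(Z, SZ), mul(Z, add(Z, SZ))))))))
  →11  S(S(S(S(S(add(SZ, mul(Z, add(Z, SZ))))))))
  →12  S(S(S(S(S(S(add(Z, mul(Z, add(Z, SZ)))))))))
  →13  S(S(S(S(S(S(mul(Z, add(Z, SZ))))))))
  →14  S^6(Z)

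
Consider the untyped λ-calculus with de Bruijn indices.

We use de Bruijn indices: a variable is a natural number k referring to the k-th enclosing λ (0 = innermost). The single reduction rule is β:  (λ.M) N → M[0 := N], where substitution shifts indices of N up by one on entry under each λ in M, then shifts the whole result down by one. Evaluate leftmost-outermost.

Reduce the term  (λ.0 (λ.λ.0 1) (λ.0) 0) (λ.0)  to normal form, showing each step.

Answer: normal form = λ.0  (in 5 steps)

Derivation:
  start: (λ.0 (λ.λ.0 1) (λ.0) 0) (λ.0)
  step 1: (λ.0) (λ.λ.0 1) (λ.0) (λ.0)
  step 2: (λ.λ.0 1) (λ.0) (λ.0)
  step 3: (λ.0 (λ.0)) (λ.0)
  step 4: (λ.0) (λ.0)
  step 5: λ.0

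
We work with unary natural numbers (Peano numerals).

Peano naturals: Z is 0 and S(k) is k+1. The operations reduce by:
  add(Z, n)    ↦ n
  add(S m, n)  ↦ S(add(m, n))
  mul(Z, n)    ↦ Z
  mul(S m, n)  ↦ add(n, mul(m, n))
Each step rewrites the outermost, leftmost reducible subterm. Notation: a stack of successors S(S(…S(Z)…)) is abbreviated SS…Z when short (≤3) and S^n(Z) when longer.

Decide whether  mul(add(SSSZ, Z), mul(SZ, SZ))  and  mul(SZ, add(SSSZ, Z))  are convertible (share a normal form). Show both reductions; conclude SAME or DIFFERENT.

Answer: SAME — A ⇓ SSSZ, B ⇓ SSSZ

Working:
Term A:
  start: mul(add(SSSZ, Z), mul(SZ, SZ))
  [1] mul(S(add(SSZ, Z)), mul(SZ, SZ))
  [2] add(mul(SZ, SZ), mul(add(SSZ, Z), mul(SZ, SZ)))
  [3] add(add(SZ, mul(Z, SZ)), mul(add(SSZ, Z), mul(SZ, SZ)))
  [4] add(S(add(Z, mul(Z, SZ))), mul(add(SSZ, Z), mul(SZ, SZ)))
  [5] S(add(add(Z, mul(Z, SZ)), mul(add(SSZ, Z), mul(SZ, SZ))))
  [6] S(add(mul(Z, SZ), mul(add(SSZ, Z), mul(SZ, SZ))))
  [7] S(add(Z, mul(add(SSZ, Z), mul(SZ, SZ))))
  [8] S(mul(add(SSZ, Z), mul(SZ, SZ)))
  [9] S(mul(S(add(SZ, Z)), mul(SZ, SZ)))
  [10] S(add(mul(SZ, SZ), mul(add(SZ, Z), mul(SZ, SZ))))
  [11] S(add(add(SZ, mul(Z, SZ)), mul(add(SZ, Z), mul(SZ, SZ))))
  [12] S(add(S(add(Z, mul(Z, SZ))), mul(add(SZ, Z), mul(SZ, SZ))))
  [13] S(S(add(add(Z, mul(Z, SZ)), mul(add(SZ, Z), mul(SZ, SZ)))))
  [14] S(S(add(mul(Z, SZ), mul(add(SZ, Z), mul(SZ, SZ)))))
  [15] S(S(add(Z, mul(add(SZ, Z), mul(SZ, SZ)))))
  [16] S(S(mul(add(SZ, Z), mul(SZ, SZ))))
  [17] S(S(mul(S(add(Z, Z)), mul(SZ, SZ))))
  [18] S(S(add(mul(SZ, SZ), mul(add(Z, Z), mul(SZ, SZ)))))
  [19] S(S(add(add(SZ, mul(Z, SZ)), mul(add(Z, Z), mul(SZ, SZ)))))
  [20] S(S(add(S(add(Z, mul(Z, SZ))), mul(add(Z, Z), mul(SZ, SZ)))))
  [21] S(S(S(add(add(Z, mul(Z, SZ)), mul(add(Z, Z), mul(SZ, SZ))))))
  [22] S(S(S(add(mul(Z, SZ), mul(add(Z, Z), mul(SZ, SZ))))))
  [23] S(S(S(add(Z, mul(add(Z, Z), mul(SZ, SZ))))))
  [24] S(S(S(mul(add(Z, Z), mul(SZ, SZ)))))
  [25] S(S(S(mul(Z, mul(SZ, SZ)))))
  [26] SSSZ

Term B:
  start: mul(SZ, add(SSSZ, Z))
  [1] add(add(SSSZ, Z), mul(Z, add(SSSZ, Z)))
  [2] add(S(add(SSZ, Z)), mul(Z, add(SSSZ, Z)))
  [3] S(add(add(SSZ, Z), mul(Z, add(SSSZ, Z))))
  [4] S(add(S(add(SZ, Z)), mul(Z, add(SSSZ, Z))))
  [5] S(S(add(add(SZ, Z), mul(Z, add(SSSZ, Z)))))
  [6] S(S(add(S(add(Z, Z)), mul(Z, add(SSSZ, Z)))))
  [7] S(S(S(add(add(Z, Z), mul(Z, add(SSSZ, Z))))))
  [8] S(S(S(add(Z, mul(Z, add(SSSZ, Z))))))
  [9] S(S(S(mul(Z, add(SSSZ, Z)))))
  [10] SSSZ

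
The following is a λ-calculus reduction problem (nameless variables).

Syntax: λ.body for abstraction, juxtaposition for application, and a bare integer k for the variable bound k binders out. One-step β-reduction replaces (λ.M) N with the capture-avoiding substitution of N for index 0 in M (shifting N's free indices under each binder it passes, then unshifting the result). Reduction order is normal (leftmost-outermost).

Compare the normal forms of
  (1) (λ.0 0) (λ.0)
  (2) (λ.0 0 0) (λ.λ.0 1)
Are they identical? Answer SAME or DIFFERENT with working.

Answer: DIFFERENT — A ⇓ λ.0, B ⇓ λ.0 (λ.λ.0 1)

Working:
Term A:
  start: (λ.0 0) (λ.0)
  →1  (λ.0) (λ.0)
  →2  λ.0

Term B:
  start: (λ.0 0 0) (λ.λ.0 1)
  →1  (λ.λ.0 1) (λ.λ.0 1) (λ.λ.0 1)
  →2  (λ.0 (λ.λ.0 1)) (λ.λ.0 1)
  →3  (λ.λ.0 1) (λ.λ.0 1)
  →4  λ.0 (λ.λ.0 1)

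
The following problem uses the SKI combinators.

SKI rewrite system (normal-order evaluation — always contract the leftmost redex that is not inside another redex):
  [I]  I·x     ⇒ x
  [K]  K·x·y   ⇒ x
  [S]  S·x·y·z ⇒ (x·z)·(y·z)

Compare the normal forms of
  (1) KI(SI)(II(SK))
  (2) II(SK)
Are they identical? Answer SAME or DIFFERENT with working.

Term A:
  start: KI(SI)(II(SK))
  →1  I(II(SK))
  →2  II(SK)
  →3  I(SK)
  →4  SK

Term B:
  start: II(SK)
  →1  I(SK)
  →2  SK

Answer: SAME — A ⇓ SK, B ⇓ SK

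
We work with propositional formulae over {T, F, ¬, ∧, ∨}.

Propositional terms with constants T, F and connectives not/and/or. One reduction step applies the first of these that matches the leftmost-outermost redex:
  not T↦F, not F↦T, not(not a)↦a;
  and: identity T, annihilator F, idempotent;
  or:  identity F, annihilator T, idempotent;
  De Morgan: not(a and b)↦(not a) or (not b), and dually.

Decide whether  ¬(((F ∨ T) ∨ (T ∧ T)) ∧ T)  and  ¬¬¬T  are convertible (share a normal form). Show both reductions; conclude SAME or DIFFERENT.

Answer: SAME — A ⇓ F, B ⇓ F

Working:
Term A:
  start: ¬(((F ∨ T) ∨ (T ∧ T)) ∧ T)
  →1  ¬((F ∨ T) ∨ (T ∧ T)) ∨ ¬T
  →2  (¬(F ∨ T) ∧ ¬(T ∧ T)) ∨ ¬T
  →3  ((¬F ∧ ¬T) ∧ ¬(T ∧ T)) ∨ ¬T
  →4  ((T ∧ ¬T) ∧ ¬(T ∧ T)) ∨ ¬T
  →5  (¬T ∧ ¬(T ∧ T)) ∨ ¬T
  →6  (F ∧ ¬(T ∧ T)) ∨ ¬T
  →7  F ∨ ¬T
  →8  ¬T
  →9  F

Term B:
  start: ¬¬¬T
  →1  ¬T
  →2  F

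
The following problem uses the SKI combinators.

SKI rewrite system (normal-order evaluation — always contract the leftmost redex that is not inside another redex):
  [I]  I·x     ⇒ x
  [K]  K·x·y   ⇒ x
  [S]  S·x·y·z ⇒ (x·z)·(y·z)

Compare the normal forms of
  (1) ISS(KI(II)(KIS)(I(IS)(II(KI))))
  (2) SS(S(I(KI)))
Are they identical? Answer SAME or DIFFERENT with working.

Term A:
  start: ISS(KI(II)(KIS)(I(IS)(II(KI))))
  step 1: SS(KI(II)(KIS)(I(IS)(II(KI))))
  step 2: SS(I(KIS)(I(IS)(II(KI))))
  step 3: SS(KIS(I(IS)(II(KI))))
  step 4: SS(I(I(IS)(II(KI))))
  step 5: SS(I(IS)(II(KI)))
  step 6: SS(IS(II(KI)))
  step 7: SS(S(II(KI)))
  step 8: SS(S(I(KI)))
  step 9: SS(S(KI))

Term B:
  start: SS(S(I(KI)))
  step 1: SS(S(KI))

Answer: SAME — A ⇓ SS(S(KI)), B ⇓ SS(S(KI))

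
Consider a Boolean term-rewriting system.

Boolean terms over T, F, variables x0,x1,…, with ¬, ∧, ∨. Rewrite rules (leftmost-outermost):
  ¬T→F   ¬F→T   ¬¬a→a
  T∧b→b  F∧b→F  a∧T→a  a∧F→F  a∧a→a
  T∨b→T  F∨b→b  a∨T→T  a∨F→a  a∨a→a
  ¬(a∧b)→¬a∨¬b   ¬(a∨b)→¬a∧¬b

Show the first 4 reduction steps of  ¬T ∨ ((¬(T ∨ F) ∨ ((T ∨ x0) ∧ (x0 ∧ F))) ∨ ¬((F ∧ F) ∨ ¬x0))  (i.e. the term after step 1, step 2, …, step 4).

Answer: after 4 steps: ((F ∧ ¬F) ∨ ((T ∨ x0) ∧ (x0 ∧ F))) ∨ ¬((F ∧ F) ∨ ¬x0)

Derivation:
  start: ¬T ∨ ((¬(T ∨ F) ∨ ((T ∨ x0) ∧ (x0 ∧ F))) ∨ ¬((F ∧ F) ∨ ¬x0))
  →1  F ∨ ((¬(T ∨ F) ∨ ((T ∨ x0) ∧ (x0 ∧ F))) ∨ ¬((F ∧ F) ∨ ¬x0))
  →2  (¬(T ∨ F) ∨ ((T ∨ x0) ∧ (x0 ∧ F))) ∨ ¬((F ∧ F) ∨ ¬x0)
  →3  ((¬T ∧ ¬F) ∨ ((T ∨ x0) ∧ (x0 ∧ F))) ∨ ¬((F ∧ F) ∨ ¬x0)
  →4  ((F ∧ ¬F) ∨ ((T ∨ x0) ∧ (x0 ∧ F))) ∨ ¬((F ∧ F) ∨ ¬x0)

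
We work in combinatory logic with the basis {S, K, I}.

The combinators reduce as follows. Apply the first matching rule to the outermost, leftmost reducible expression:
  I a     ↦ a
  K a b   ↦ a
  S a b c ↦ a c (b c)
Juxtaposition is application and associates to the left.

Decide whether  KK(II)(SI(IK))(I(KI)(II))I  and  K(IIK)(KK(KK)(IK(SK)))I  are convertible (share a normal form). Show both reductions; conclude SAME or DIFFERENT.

Term A:
  start: KK(II)(SI(IK))(I(KI)(II))I
  step 1: K(SI(IK))(I(KI)(II))I
  step 2: SI(IK)I
  step 3: II(IKI)
  step 4: I(IKI)
  step 5: IKI
  step 6: KI

Term B:
  start: K(IIK)(KK(KK)(IK(SK)))I
  step 1: IIKI
  step 2: IKI
  step 3: KI

Answer: SAME — A ⇓ KI, B ⇓ KI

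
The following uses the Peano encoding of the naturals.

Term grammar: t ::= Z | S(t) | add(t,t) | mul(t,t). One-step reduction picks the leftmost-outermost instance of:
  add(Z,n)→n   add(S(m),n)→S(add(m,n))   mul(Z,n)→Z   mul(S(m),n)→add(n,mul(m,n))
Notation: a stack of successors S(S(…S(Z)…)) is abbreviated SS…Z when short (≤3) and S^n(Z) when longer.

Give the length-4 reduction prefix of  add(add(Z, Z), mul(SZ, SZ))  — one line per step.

  start: add(add(Z, Z), mul(SZ, SZ))
  →1  add(Z, mul(SZ, SZ))
  →2  mul(SZ, SZ)
  →3  add(SZ, mul(Z, SZ))
  →4  S(add(Z, mul(Z, SZ)))

Answer: after 4 steps: S(add(Z, mul(Z, SZ)))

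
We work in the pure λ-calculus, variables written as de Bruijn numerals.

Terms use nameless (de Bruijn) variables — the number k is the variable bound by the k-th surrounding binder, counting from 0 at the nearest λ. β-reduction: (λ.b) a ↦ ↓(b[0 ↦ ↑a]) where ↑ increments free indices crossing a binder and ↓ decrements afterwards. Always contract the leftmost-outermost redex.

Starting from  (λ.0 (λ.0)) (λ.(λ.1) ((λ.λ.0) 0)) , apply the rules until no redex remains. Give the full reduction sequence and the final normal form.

  start: (λ.0 (λ.0)) (λ.(λ.1) ((λ.λ.0) 0))
  →1  (λ.(λ.1) ((λ.λ.0) 0)) (λ.0)
  →2  (λ.λ.0) ((λ.λ.0) (λ.0))
  →3  λ.0

Answer: normal form = λ.0  (in 3 steps)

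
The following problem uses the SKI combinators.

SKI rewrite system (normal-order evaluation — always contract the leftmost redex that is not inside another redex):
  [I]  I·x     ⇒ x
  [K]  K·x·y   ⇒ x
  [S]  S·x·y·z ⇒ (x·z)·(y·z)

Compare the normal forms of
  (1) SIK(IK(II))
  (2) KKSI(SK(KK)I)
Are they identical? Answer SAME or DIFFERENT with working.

Term A:
  start: SIK(IK(II))
  [1] I(IK(II))(K(IK(II)))
  [2] IK(II)(K(IK(II)))
  [3] K(II)(K(IK(II)))
  [4] II
  [5] I

Term B:
  start: KKSI(SK(KK)I)
  [1] KI(SK(KK)I)
  [2] I

Answer: SAME — A ⇓ I, B ⇓ I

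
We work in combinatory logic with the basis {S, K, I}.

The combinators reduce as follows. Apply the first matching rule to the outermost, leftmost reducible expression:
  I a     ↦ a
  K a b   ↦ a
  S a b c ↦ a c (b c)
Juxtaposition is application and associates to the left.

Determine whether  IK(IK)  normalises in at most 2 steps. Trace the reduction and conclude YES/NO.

  start: IK(IK)
  step 1: K(IK)
  step 2: KK

Answer: YES — reaches normal form KK in 2 ≤ 2 steps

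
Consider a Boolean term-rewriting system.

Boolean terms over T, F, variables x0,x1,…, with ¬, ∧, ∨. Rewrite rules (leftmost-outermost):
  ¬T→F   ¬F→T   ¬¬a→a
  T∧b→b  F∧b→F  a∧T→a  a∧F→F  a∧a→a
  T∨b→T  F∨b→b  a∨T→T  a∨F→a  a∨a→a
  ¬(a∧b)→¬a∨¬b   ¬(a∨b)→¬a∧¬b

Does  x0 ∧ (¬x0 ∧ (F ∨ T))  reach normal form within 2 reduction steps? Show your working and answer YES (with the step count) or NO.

Answer: YES — reaches normal form x0 ∧ ¬x0 in 2 ≤ 2 steps

Derivation:
  start: x0 ∧ (¬x0 ∧ (F ∨ T))
  step 1: x0 ∧ (¬x0 ∧ T)
  step 2: x0 ∧ ¬x0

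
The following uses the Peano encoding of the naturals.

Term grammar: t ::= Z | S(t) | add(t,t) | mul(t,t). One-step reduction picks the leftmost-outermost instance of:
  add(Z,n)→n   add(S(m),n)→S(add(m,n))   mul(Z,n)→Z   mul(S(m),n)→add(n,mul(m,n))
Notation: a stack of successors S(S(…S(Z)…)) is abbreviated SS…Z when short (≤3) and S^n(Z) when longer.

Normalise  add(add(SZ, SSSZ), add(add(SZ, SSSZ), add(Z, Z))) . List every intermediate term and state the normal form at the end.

Answer: normal form = S^8(Z)  (in 15 steps)

Derivation:
  start: add(add(SZ, SSSZ), add(add(SZ, SSSZ), add(Z, Z)))
  [1] add(S(add(Z, SSSZ)), add(add(SZ, SSSZ), add(Z, Z)))
  [2] S(add(add(Z, SSSZ), add(add(SZ, SSSZ), add(Z, Z))))
  [3] S(add(SSSZ, add(add(SZ, SSSZ), add(Z, Z))))
  [4] S(S(add(SSZ, add(add(SZ, SSSZ), add(Z, Z)))))
  [5] S(S(S(add(SZ, add(add(SZ, SSSZ), add(Z, Z))))))
  [6] S(S(S(S(add(Z, add(add(SZ, SSSZ), add(Z, Z)))))))
  [7] S(S(S(S(add(add(SZ, SSSZ), add(Z, Z))))))
  [8] S(S(S(S(add(S(add(Z, SSSZ)), add(Z, Z))))))
  [9] S(S(S(S(S(add(add(Z, SSSZ), add(Z, Z)))))))
  [10] S(S(S(S(S(add(SSSZ, add(Z, Z)))))))
  [11] S(S(S(S(S(S(add(SSZ, add(Z, Z))))))))
  [12] S(S(S(S(S(S(S(add(SZ, add(Z, Z)))))))))
  [13] S(S(S(S(S(S(S(S(add(Z, add(Z, Z))))))))))
  [14] S(S(S(S(S(S(S(S(add(Z, Z)))))))))
  [15] S^8(Z)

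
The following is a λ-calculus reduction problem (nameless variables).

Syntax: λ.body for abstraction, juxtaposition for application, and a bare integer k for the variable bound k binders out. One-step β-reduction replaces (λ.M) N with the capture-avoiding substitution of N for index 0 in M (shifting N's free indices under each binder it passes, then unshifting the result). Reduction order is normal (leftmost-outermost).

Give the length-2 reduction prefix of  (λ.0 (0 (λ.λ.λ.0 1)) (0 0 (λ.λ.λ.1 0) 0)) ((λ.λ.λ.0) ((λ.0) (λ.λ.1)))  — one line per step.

Answer: after 2 steps: (λ.λ.0) ((λ.λ.λ.0) ((λ.0) (λ.λ.1)) (λ.λ.λ.0 1)) ((λ.λ.λ.0) ((λ.0) (λ.λ.1)) ((λ.λ.λ.0) ((λ.0) (λ.λ.1))) (λ.λ.λ.1 0) ((λ.λ.λ.0) ((λ.0) (λ.λ.1))))

Reduction:
  start: (λ.0 (0 (λ.λ.λ.0 1)) (0 0 (λ.λ.λ.1 0) 0)) ((λ.λ.λ.0) ((λ.0) (λ.λ.1)))
  step 1: (λ.λ.λ.0) ((λ.0) (λ.λ.1)) ((λ.λ.λ.0) ((λ.0) (λ.λ.1)) (λ.λ.λ.0 1)) ((λ.λ.λ.0) ((λ.0) (λ.λ.1)) ((λ.λ.λ.0) ((λ.0) (λ.λ.1))) (λ.λ.λ.1 0) ((λ.λ.λ.0) ((λ.0) (λ.λ.1))))
  step 2: (λ.λ.0) ((λ.λ.λ.0) ((λ.0) (λ.λ.1)) (λ.λ.λ.0 1)) ((λ.λ.λ.0) ((λ.0) (λ.λ.1)) ((λ.λ.λ.0) ((λ.0) (λ.λ.1))) (λ.λ.λ.1 0) ((λ.λ.λ.0) ((λ.0) (λ.λ.1))))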